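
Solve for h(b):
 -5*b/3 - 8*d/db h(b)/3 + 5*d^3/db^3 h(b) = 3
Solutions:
 h(b) = C1 + C2*exp(-2*sqrt(30)*b/15) + C3*exp(2*sqrt(30)*b/15) - 5*b^2/16 - 9*b/8


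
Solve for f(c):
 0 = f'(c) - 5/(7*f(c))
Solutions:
 f(c) = -sqrt(C1 + 70*c)/7
 f(c) = sqrt(C1 + 70*c)/7


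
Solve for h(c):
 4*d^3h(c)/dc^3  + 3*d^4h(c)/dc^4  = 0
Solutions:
 h(c) = C1 + C2*c + C3*c^2 + C4*exp(-4*c/3)


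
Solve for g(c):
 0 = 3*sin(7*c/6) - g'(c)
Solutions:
 g(c) = C1 - 18*cos(7*c/6)/7


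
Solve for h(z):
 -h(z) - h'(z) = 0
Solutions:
 h(z) = C1*exp(-z)


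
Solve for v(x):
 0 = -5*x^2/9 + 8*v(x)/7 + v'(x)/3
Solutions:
 v(x) = C1*exp(-24*x/7) + 35*x^2/72 - 245*x/864 + 1715/20736


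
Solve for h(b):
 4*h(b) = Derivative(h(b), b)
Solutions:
 h(b) = C1*exp(4*b)


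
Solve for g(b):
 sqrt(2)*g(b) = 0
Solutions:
 g(b) = 0


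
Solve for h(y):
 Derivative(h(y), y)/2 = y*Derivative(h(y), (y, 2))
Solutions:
 h(y) = C1 + C2*y^(3/2)


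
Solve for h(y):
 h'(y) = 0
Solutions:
 h(y) = C1


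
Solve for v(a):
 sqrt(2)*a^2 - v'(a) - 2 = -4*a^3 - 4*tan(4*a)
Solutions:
 v(a) = C1 + a^4 + sqrt(2)*a^3/3 - 2*a - log(cos(4*a))


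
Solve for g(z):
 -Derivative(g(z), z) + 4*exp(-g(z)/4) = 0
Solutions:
 g(z) = 4*log(C1 + z)


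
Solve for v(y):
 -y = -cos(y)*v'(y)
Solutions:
 v(y) = C1 + Integral(y/cos(y), y)


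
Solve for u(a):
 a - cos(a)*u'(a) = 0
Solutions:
 u(a) = C1 + Integral(a/cos(a), a)


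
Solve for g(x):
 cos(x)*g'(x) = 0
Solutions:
 g(x) = C1


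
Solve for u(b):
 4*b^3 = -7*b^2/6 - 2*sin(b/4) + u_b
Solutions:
 u(b) = C1 + b^4 + 7*b^3/18 - 8*cos(b/4)


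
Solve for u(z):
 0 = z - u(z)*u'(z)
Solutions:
 u(z) = -sqrt(C1 + z^2)
 u(z) = sqrt(C1 + z^2)


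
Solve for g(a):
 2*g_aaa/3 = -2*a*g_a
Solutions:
 g(a) = C1 + Integral(C2*airyai(-3^(1/3)*a) + C3*airybi(-3^(1/3)*a), a)


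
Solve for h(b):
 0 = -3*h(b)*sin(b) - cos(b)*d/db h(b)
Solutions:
 h(b) = C1*cos(b)^3


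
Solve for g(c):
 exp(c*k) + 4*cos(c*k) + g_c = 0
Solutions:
 g(c) = C1 - exp(c*k)/k - 4*sin(c*k)/k


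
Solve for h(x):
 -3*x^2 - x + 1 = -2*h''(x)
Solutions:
 h(x) = C1 + C2*x + x^4/8 + x^3/12 - x^2/4


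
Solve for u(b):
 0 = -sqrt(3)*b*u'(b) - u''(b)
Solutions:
 u(b) = C1 + C2*erf(sqrt(2)*3^(1/4)*b/2)


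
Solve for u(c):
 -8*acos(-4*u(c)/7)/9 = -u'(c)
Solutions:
 Integral(1/acos(-4*_y/7), (_y, u(c))) = C1 + 8*c/9


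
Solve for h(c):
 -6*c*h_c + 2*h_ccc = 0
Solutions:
 h(c) = C1 + Integral(C2*airyai(3^(1/3)*c) + C3*airybi(3^(1/3)*c), c)


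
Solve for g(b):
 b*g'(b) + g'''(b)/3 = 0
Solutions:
 g(b) = C1 + Integral(C2*airyai(-3^(1/3)*b) + C3*airybi(-3^(1/3)*b), b)


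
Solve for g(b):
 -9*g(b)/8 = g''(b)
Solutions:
 g(b) = C1*sin(3*sqrt(2)*b/4) + C2*cos(3*sqrt(2)*b/4)


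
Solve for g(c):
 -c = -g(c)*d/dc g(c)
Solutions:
 g(c) = -sqrt(C1 + c^2)
 g(c) = sqrt(C1 + c^2)


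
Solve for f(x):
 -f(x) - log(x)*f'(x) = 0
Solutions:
 f(x) = C1*exp(-li(x))


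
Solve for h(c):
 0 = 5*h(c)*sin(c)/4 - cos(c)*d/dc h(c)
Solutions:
 h(c) = C1/cos(c)^(5/4)


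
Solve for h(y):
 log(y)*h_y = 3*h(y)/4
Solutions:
 h(y) = C1*exp(3*li(y)/4)


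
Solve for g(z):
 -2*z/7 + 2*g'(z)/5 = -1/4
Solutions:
 g(z) = C1 + 5*z^2/14 - 5*z/8


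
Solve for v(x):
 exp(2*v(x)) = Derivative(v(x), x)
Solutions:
 v(x) = log(-sqrt(-1/(C1 + x))) - log(2)/2
 v(x) = log(-1/(C1 + x))/2 - log(2)/2


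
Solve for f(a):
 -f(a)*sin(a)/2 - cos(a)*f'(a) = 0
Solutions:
 f(a) = C1*sqrt(cos(a))


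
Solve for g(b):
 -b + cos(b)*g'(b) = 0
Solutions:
 g(b) = C1 + Integral(b/cos(b), b)


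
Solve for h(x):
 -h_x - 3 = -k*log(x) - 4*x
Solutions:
 h(x) = C1 + k*x*log(x) - k*x + 2*x^2 - 3*x


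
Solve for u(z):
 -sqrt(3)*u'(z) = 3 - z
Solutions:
 u(z) = C1 + sqrt(3)*z^2/6 - sqrt(3)*z


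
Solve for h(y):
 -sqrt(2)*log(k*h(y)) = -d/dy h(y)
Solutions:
 li(k*h(y))/k = C1 + sqrt(2)*y


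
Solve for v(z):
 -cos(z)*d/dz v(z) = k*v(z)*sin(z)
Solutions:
 v(z) = C1*exp(k*log(cos(z)))


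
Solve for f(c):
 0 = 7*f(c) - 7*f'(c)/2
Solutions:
 f(c) = C1*exp(2*c)


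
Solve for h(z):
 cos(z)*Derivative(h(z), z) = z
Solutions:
 h(z) = C1 + Integral(z/cos(z), z)


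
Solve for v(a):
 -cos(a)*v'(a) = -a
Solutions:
 v(a) = C1 + Integral(a/cos(a), a)


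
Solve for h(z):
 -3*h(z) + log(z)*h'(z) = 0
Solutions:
 h(z) = C1*exp(3*li(z))


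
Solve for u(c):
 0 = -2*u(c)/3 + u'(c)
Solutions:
 u(c) = C1*exp(2*c/3)


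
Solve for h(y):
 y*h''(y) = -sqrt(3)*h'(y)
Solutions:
 h(y) = C1 + C2*y^(1 - sqrt(3))


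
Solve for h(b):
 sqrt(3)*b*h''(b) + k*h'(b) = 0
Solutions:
 h(b) = C1 + b^(-sqrt(3)*re(k)/3 + 1)*(C2*sin(sqrt(3)*log(b)*Abs(im(k))/3) + C3*cos(sqrt(3)*log(b)*im(k)/3))


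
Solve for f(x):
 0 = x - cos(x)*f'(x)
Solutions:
 f(x) = C1 + Integral(x/cos(x), x)


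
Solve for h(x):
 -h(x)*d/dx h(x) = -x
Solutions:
 h(x) = -sqrt(C1 + x^2)
 h(x) = sqrt(C1 + x^2)


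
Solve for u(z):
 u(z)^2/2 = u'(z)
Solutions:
 u(z) = -2/(C1 + z)


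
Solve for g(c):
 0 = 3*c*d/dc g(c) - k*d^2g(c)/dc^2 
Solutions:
 g(c) = C1 + C2*erf(sqrt(6)*c*sqrt(-1/k)/2)/sqrt(-1/k)


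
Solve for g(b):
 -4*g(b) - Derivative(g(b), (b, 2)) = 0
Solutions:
 g(b) = C1*sin(2*b) + C2*cos(2*b)


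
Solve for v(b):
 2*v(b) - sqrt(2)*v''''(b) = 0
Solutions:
 v(b) = C1*exp(-2^(1/8)*b) + C2*exp(2^(1/8)*b) + C3*sin(2^(1/8)*b) + C4*cos(2^(1/8)*b)


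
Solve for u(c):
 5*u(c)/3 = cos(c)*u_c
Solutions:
 u(c) = C1*(sin(c) + 1)^(5/6)/(sin(c) - 1)^(5/6)


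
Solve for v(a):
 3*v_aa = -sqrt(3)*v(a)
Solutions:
 v(a) = C1*sin(3^(3/4)*a/3) + C2*cos(3^(3/4)*a/3)


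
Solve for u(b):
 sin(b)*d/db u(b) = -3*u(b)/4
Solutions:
 u(b) = C1*(cos(b) + 1)^(3/8)/(cos(b) - 1)^(3/8)


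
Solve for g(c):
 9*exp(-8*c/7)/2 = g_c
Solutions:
 g(c) = C1 - 63*exp(-8*c/7)/16


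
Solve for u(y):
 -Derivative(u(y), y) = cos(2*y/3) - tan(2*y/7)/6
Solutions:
 u(y) = C1 - 7*log(cos(2*y/7))/12 - 3*sin(2*y/3)/2


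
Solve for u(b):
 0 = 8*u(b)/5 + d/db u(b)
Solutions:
 u(b) = C1*exp(-8*b/5)


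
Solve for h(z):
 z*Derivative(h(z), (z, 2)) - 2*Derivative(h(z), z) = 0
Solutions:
 h(z) = C1 + C2*z^3


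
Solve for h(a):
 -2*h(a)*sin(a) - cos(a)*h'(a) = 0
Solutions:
 h(a) = C1*cos(a)^2


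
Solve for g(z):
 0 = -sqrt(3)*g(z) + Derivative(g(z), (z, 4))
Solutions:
 g(z) = C1*exp(-3^(1/8)*z) + C2*exp(3^(1/8)*z) + C3*sin(3^(1/8)*z) + C4*cos(3^(1/8)*z)


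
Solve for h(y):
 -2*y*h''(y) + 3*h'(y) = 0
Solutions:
 h(y) = C1 + C2*y^(5/2)


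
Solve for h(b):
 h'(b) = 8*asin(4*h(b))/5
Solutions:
 Integral(1/asin(4*_y), (_y, h(b))) = C1 + 8*b/5


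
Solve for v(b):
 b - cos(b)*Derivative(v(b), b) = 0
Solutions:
 v(b) = C1 + Integral(b/cos(b), b)


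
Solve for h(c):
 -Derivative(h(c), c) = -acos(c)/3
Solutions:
 h(c) = C1 + c*acos(c)/3 - sqrt(1 - c^2)/3


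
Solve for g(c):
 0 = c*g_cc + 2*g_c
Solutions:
 g(c) = C1 + C2/c


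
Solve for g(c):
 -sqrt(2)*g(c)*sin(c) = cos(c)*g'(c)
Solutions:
 g(c) = C1*cos(c)^(sqrt(2))


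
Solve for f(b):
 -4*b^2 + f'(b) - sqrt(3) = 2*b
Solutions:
 f(b) = C1 + 4*b^3/3 + b^2 + sqrt(3)*b


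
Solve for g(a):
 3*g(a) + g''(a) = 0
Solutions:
 g(a) = C1*sin(sqrt(3)*a) + C2*cos(sqrt(3)*a)


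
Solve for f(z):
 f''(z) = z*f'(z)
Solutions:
 f(z) = C1 + C2*erfi(sqrt(2)*z/2)


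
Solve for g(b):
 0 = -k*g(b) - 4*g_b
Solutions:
 g(b) = C1*exp(-b*k/4)


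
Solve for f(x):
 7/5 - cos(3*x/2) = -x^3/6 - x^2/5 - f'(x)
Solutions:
 f(x) = C1 - x^4/24 - x^3/15 - 7*x/5 + 2*sin(3*x/2)/3


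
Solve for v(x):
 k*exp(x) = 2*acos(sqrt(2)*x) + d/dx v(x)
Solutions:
 v(x) = C1 + k*exp(x) - 2*x*acos(sqrt(2)*x) + sqrt(2)*sqrt(1 - 2*x^2)


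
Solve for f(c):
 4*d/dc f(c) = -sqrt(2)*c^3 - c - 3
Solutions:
 f(c) = C1 - sqrt(2)*c^4/16 - c^2/8 - 3*c/4


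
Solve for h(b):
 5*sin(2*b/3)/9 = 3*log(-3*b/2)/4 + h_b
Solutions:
 h(b) = C1 - 3*b*log(-b)/4 - 3*b*log(3)/4 + 3*b*log(2)/4 + 3*b/4 - 5*cos(2*b/3)/6


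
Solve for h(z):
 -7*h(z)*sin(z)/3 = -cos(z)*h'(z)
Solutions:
 h(z) = C1/cos(z)^(7/3)


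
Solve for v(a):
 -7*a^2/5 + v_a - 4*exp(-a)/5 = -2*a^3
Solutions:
 v(a) = C1 - a^4/2 + 7*a^3/15 - 4*exp(-a)/5


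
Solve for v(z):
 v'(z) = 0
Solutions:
 v(z) = C1


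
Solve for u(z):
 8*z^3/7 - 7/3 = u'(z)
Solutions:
 u(z) = C1 + 2*z^4/7 - 7*z/3


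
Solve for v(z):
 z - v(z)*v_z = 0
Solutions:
 v(z) = -sqrt(C1 + z^2)
 v(z) = sqrt(C1 + z^2)


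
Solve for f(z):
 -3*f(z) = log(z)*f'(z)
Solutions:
 f(z) = C1*exp(-3*li(z))


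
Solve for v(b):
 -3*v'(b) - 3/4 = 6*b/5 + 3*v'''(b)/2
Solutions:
 v(b) = C1 + C2*sin(sqrt(2)*b) + C3*cos(sqrt(2)*b) - b^2/5 - b/4


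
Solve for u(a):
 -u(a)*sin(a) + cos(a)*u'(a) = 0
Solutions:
 u(a) = C1/cos(a)


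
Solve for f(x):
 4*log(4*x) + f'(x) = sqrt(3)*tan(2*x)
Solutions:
 f(x) = C1 - 4*x*log(x) - 8*x*log(2) + 4*x - sqrt(3)*log(cos(2*x))/2


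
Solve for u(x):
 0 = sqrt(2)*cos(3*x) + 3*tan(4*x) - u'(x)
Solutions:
 u(x) = C1 - 3*log(cos(4*x))/4 + sqrt(2)*sin(3*x)/3


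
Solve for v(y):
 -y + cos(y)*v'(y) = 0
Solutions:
 v(y) = C1 + Integral(y/cos(y), y)


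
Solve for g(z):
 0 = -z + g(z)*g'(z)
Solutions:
 g(z) = -sqrt(C1 + z^2)
 g(z) = sqrt(C1 + z^2)


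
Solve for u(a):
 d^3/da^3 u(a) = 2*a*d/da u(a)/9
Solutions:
 u(a) = C1 + Integral(C2*airyai(6^(1/3)*a/3) + C3*airybi(6^(1/3)*a/3), a)


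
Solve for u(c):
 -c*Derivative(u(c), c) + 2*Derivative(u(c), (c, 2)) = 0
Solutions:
 u(c) = C1 + C2*erfi(c/2)


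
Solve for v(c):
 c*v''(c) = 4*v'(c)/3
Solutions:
 v(c) = C1 + C2*c^(7/3)


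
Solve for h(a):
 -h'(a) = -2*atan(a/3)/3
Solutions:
 h(a) = C1 + 2*a*atan(a/3)/3 - log(a^2 + 9)


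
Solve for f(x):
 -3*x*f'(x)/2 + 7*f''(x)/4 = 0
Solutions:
 f(x) = C1 + C2*erfi(sqrt(21)*x/7)


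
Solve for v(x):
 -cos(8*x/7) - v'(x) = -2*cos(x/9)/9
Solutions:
 v(x) = C1 + 2*sin(x/9) - 7*sin(8*x/7)/8


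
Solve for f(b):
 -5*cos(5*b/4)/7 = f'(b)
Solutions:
 f(b) = C1 - 4*sin(5*b/4)/7


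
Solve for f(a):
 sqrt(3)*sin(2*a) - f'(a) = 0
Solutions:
 f(a) = C1 - sqrt(3)*cos(2*a)/2


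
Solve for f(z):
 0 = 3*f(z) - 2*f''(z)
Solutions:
 f(z) = C1*exp(-sqrt(6)*z/2) + C2*exp(sqrt(6)*z/2)


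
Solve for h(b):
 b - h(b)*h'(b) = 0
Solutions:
 h(b) = -sqrt(C1 + b^2)
 h(b) = sqrt(C1 + b^2)


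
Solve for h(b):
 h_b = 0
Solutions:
 h(b) = C1


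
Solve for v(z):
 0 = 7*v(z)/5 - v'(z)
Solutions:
 v(z) = C1*exp(7*z/5)


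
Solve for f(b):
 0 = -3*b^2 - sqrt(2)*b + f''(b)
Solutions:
 f(b) = C1 + C2*b + b^4/4 + sqrt(2)*b^3/6


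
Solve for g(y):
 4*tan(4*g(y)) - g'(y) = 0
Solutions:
 g(y) = -asin(C1*exp(16*y))/4 + pi/4
 g(y) = asin(C1*exp(16*y))/4


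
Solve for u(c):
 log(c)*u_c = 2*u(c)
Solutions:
 u(c) = C1*exp(2*li(c))


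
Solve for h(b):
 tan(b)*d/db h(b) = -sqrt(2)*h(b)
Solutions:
 h(b) = C1/sin(b)^(sqrt(2))


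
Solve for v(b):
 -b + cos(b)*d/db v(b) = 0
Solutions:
 v(b) = C1 + Integral(b/cos(b), b)


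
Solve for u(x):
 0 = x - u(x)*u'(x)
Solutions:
 u(x) = -sqrt(C1 + x^2)
 u(x) = sqrt(C1 + x^2)


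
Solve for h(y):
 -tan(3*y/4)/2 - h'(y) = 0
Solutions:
 h(y) = C1 + 2*log(cos(3*y/4))/3


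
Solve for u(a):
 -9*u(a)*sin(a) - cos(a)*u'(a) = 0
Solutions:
 u(a) = C1*cos(a)^9


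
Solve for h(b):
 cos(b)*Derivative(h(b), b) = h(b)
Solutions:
 h(b) = C1*sqrt(sin(b) + 1)/sqrt(sin(b) - 1)


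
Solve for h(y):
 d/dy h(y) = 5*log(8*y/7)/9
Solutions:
 h(y) = C1 + 5*y*log(y)/9 - 5*y*log(7)/9 - 5*y/9 + 5*y*log(2)/3


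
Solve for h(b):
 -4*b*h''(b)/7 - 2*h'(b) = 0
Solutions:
 h(b) = C1 + C2/b^(5/2)


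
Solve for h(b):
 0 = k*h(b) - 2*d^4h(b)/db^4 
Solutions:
 h(b) = C1*exp(-2^(3/4)*b*k^(1/4)/2) + C2*exp(2^(3/4)*b*k^(1/4)/2) + C3*exp(-2^(3/4)*I*b*k^(1/4)/2) + C4*exp(2^(3/4)*I*b*k^(1/4)/2)


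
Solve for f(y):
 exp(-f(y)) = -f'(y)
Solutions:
 f(y) = log(C1 - y)


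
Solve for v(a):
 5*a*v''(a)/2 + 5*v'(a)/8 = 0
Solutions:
 v(a) = C1 + C2*a^(3/4)


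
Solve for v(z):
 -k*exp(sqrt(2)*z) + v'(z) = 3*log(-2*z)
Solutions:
 v(z) = C1 + sqrt(2)*k*exp(sqrt(2)*z)/2 + 3*z*log(-z) + 3*z*(-1 + log(2))


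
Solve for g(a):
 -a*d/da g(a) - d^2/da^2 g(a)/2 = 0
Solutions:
 g(a) = C1 + C2*erf(a)


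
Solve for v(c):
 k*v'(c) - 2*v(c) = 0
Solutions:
 v(c) = C1*exp(2*c/k)


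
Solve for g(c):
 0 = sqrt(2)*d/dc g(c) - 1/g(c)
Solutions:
 g(c) = -sqrt(C1 + sqrt(2)*c)
 g(c) = sqrt(C1 + sqrt(2)*c)


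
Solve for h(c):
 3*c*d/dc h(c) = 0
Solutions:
 h(c) = C1


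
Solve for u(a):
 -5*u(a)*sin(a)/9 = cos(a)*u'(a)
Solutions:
 u(a) = C1*cos(a)^(5/9)


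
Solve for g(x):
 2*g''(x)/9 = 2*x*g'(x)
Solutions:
 g(x) = C1 + C2*erfi(3*sqrt(2)*x/2)


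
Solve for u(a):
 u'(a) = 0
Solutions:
 u(a) = C1


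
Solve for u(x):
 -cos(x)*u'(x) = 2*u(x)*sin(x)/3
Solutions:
 u(x) = C1*cos(x)^(2/3)


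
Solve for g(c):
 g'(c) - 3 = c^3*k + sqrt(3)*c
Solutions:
 g(c) = C1 + c^4*k/4 + sqrt(3)*c^2/2 + 3*c


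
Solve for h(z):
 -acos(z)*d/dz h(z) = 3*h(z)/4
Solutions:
 h(z) = C1*exp(-3*Integral(1/acos(z), z)/4)


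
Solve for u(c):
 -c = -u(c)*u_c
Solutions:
 u(c) = -sqrt(C1 + c^2)
 u(c) = sqrt(C1 + c^2)


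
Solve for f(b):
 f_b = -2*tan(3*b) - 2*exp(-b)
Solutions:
 f(b) = C1 - log(tan(3*b)^2 + 1)/3 + 2*exp(-b)


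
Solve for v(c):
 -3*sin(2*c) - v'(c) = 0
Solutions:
 v(c) = C1 + 3*cos(2*c)/2


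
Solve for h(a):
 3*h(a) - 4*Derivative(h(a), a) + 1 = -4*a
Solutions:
 h(a) = C1*exp(3*a/4) - 4*a/3 - 19/9


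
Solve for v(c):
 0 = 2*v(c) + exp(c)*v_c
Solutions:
 v(c) = C1*exp(2*exp(-c))


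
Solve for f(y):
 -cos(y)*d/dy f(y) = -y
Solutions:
 f(y) = C1 + Integral(y/cos(y), y)


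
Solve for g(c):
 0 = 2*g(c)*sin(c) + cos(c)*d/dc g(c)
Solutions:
 g(c) = C1*cos(c)^2


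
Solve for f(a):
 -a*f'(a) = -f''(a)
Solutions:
 f(a) = C1 + C2*erfi(sqrt(2)*a/2)


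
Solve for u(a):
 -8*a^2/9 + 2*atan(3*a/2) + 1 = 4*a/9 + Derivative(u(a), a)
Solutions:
 u(a) = C1 - 8*a^3/27 - 2*a^2/9 + 2*a*atan(3*a/2) + a - 2*log(9*a^2 + 4)/3


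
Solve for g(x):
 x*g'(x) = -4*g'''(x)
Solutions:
 g(x) = C1 + Integral(C2*airyai(-2^(1/3)*x/2) + C3*airybi(-2^(1/3)*x/2), x)


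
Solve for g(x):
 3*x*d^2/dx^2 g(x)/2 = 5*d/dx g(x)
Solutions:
 g(x) = C1 + C2*x^(13/3)


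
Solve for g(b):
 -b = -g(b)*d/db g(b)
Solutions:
 g(b) = -sqrt(C1 + b^2)
 g(b) = sqrt(C1 + b^2)


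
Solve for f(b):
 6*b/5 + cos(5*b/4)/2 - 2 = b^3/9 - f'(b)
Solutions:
 f(b) = C1 + b^4/36 - 3*b^2/5 + 2*b - 2*sin(5*b/4)/5


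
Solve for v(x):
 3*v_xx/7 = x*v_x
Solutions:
 v(x) = C1 + C2*erfi(sqrt(42)*x/6)


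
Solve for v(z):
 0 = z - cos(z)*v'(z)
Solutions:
 v(z) = C1 + Integral(z/cos(z), z)


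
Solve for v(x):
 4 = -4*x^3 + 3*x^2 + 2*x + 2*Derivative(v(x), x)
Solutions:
 v(x) = C1 + x^4/2 - x^3/2 - x^2/2 + 2*x


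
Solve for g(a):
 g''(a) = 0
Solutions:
 g(a) = C1 + C2*a


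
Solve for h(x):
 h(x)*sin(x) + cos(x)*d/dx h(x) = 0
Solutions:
 h(x) = C1*cos(x)


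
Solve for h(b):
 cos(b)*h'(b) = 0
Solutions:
 h(b) = C1


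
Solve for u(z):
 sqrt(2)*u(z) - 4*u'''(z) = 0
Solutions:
 u(z) = C3*exp(sqrt(2)*z/2) + (C1*sin(sqrt(6)*z/4) + C2*cos(sqrt(6)*z/4))*exp(-sqrt(2)*z/4)


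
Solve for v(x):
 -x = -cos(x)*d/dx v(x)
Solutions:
 v(x) = C1 + Integral(x/cos(x), x)


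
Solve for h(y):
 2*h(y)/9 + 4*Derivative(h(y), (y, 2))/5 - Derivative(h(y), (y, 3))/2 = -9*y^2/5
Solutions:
 h(y) = C1*exp(y*(-2^(1/3)*(5*sqrt(13305) + 631)^(1/3) - 32*2^(2/3)/(5*sqrt(13305) + 631)^(1/3) + 16)/30)*sin(2^(1/3)*sqrt(3)*y*(-(5*sqrt(13305) + 631)^(1/3) + 32*2^(1/3)/(5*sqrt(13305) + 631)^(1/3))/30) + C2*exp(y*(-2^(1/3)*(5*sqrt(13305) + 631)^(1/3) - 32*2^(2/3)/(5*sqrt(13305) + 631)^(1/3) + 16)/30)*cos(2^(1/3)*sqrt(3)*y*(-(5*sqrt(13305) + 631)^(1/3) + 32*2^(1/3)/(5*sqrt(13305) + 631)^(1/3))/30) + C3*exp(y*(32*2^(2/3)/(5*sqrt(13305) + 631)^(1/3) + 8 + 2^(1/3)*(5*sqrt(13305) + 631)^(1/3))/15) - 81*y^2/10 + 1458/25


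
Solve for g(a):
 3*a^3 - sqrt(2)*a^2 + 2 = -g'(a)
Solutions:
 g(a) = C1 - 3*a^4/4 + sqrt(2)*a^3/3 - 2*a


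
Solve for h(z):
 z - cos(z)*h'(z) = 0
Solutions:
 h(z) = C1 + Integral(z/cos(z), z)


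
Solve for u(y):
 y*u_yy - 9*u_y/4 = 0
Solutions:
 u(y) = C1 + C2*y^(13/4)


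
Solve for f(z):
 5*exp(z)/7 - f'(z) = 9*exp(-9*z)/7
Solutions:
 f(z) = C1 + 5*exp(z)/7 + exp(-9*z)/7


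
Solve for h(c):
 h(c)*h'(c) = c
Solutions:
 h(c) = -sqrt(C1 + c^2)
 h(c) = sqrt(C1 + c^2)


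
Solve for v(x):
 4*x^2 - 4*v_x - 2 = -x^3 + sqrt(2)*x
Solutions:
 v(x) = C1 + x^4/16 + x^3/3 - sqrt(2)*x^2/8 - x/2


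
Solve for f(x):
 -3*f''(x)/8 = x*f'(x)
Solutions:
 f(x) = C1 + C2*erf(2*sqrt(3)*x/3)


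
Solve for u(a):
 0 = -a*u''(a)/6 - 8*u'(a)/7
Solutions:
 u(a) = C1 + C2/a^(41/7)


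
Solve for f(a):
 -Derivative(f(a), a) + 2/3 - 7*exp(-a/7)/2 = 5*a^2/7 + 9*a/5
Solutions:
 f(a) = C1 - 5*a^3/21 - 9*a^2/10 + 2*a/3 + 49*exp(-a/7)/2


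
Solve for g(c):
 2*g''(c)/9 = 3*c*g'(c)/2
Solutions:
 g(c) = C1 + C2*erfi(3*sqrt(6)*c/4)


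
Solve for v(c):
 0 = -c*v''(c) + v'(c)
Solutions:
 v(c) = C1 + C2*c^2


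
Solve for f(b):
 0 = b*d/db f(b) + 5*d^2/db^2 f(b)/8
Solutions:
 f(b) = C1 + C2*erf(2*sqrt(5)*b/5)


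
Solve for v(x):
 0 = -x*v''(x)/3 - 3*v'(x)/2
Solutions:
 v(x) = C1 + C2/x^(7/2)


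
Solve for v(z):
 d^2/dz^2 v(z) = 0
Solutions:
 v(z) = C1 + C2*z


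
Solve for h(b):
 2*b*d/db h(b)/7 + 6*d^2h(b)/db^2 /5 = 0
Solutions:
 h(b) = C1 + C2*erf(sqrt(210)*b/42)


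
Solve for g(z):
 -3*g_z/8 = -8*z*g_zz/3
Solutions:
 g(z) = C1 + C2*z^(73/64)


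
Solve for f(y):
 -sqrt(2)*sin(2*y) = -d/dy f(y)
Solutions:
 f(y) = C1 - sqrt(2)*cos(2*y)/2


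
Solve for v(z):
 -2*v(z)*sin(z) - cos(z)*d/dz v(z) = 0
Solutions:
 v(z) = C1*cos(z)^2


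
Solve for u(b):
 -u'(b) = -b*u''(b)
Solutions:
 u(b) = C1 + C2*b^2


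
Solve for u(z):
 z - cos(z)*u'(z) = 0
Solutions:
 u(z) = C1 + Integral(z/cos(z), z)


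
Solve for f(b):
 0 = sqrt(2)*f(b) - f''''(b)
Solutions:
 f(b) = C1*exp(-2^(1/8)*b) + C2*exp(2^(1/8)*b) + C3*sin(2^(1/8)*b) + C4*cos(2^(1/8)*b)


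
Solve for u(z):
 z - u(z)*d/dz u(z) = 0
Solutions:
 u(z) = -sqrt(C1 + z^2)
 u(z) = sqrt(C1 + z^2)


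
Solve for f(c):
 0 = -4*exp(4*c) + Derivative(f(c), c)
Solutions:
 f(c) = C1 + exp(4*c)


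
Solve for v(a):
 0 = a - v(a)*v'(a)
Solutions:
 v(a) = -sqrt(C1 + a^2)
 v(a) = sqrt(C1 + a^2)


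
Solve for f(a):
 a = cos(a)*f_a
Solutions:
 f(a) = C1 + Integral(a/cos(a), a)


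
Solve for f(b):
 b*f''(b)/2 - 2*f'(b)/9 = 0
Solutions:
 f(b) = C1 + C2*b^(13/9)


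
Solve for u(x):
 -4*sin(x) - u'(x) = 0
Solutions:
 u(x) = C1 + 4*cos(x)


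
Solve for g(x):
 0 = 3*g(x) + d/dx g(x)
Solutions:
 g(x) = C1*exp(-3*x)


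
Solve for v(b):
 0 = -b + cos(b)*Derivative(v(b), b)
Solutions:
 v(b) = C1 + Integral(b/cos(b), b)


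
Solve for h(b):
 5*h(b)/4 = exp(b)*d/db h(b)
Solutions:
 h(b) = C1*exp(-5*exp(-b)/4)


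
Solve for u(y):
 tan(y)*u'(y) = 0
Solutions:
 u(y) = C1


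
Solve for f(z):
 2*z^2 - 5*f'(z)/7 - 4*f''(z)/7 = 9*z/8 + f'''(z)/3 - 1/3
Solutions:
 f(z) = C1 + 14*z^3/15 - 1211*z^2/400 + 2023*z/750 + (C2*sin(sqrt(69)*z/7) + C3*cos(sqrt(69)*z/7))*exp(-6*z/7)


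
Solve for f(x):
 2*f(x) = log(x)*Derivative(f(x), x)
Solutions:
 f(x) = C1*exp(2*li(x))


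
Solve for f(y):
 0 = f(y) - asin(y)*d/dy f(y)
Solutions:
 f(y) = C1*exp(Integral(1/asin(y), y))


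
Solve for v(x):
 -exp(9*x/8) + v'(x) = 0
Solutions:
 v(x) = C1 + 8*exp(9*x/8)/9


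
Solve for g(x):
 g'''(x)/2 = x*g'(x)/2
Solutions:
 g(x) = C1 + Integral(C2*airyai(x) + C3*airybi(x), x)


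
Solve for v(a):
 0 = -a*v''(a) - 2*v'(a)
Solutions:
 v(a) = C1 + C2/a


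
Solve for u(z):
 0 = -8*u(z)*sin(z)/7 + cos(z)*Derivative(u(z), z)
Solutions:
 u(z) = C1/cos(z)^(8/7)


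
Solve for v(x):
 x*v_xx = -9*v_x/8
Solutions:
 v(x) = C1 + C2/x^(1/8)


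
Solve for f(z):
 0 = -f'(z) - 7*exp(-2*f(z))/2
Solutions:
 f(z) = log(-sqrt(C1 - 7*z))
 f(z) = log(C1 - 7*z)/2


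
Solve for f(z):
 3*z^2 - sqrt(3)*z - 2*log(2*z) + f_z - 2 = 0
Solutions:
 f(z) = C1 - z^3 + sqrt(3)*z^2/2 + 2*z*log(z) + z*log(4)


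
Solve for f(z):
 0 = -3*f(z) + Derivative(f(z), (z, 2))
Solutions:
 f(z) = C1*exp(-sqrt(3)*z) + C2*exp(sqrt(3)*z)


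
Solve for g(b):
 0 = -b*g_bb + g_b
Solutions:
 g(b) = C1 + C2*b^2


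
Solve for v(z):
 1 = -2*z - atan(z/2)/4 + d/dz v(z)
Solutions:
 v(z) = C1 + z^2 + z*atan(z/2)/4 + z - log(z^2 + 4)/4


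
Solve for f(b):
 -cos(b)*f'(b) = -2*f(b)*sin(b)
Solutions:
 f(b) = C1/cos(b)^2


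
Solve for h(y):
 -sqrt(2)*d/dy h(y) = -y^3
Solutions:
 h(y) = C1 + sqrt(2)*y^4/8


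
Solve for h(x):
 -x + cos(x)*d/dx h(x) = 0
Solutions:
 h(x) = C1 + Integral(x/cos(x), x)


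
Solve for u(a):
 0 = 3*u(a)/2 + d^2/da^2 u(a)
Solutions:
 u(a) = C1*sin(sqrt(6)*a/2) + C2*cos(sqrt(6)*a/2)


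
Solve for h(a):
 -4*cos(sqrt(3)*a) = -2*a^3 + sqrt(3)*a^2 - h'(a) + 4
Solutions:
 h(a) = C1 - a^4/2 + sqrt(3)*a^3/3 + 4*a + 4*sqrt(3)*sin(sqrt(3)*a)/3


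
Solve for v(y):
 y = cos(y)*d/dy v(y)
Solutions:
 v(y) = C1 + Integral(y/cos(y), y)


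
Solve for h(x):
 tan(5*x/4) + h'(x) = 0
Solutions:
 h(x) = C1 + 4*log(cos(5*x/4))/5


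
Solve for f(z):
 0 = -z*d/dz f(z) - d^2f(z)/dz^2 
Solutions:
 f(z) = C1 + C2*erf(sqrt(2)*z/2)


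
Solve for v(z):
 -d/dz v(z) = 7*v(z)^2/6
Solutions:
 v(z) = 6/(C1 + 7*z)


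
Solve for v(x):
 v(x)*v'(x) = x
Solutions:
 v(x) = -sqrt(C1 + x^2)
 v(x) = sqrt(C1 + x^2)


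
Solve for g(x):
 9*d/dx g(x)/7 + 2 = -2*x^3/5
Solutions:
 g(x) = C1 - 7*x^4/90 - 14*x/9


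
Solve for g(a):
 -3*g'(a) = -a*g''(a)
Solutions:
 g(a) = C1 + C2*a^4


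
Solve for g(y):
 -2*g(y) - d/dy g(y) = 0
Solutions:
 g(y) = C1*exp(-2*y)


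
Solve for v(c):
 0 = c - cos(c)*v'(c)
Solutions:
 v(c) = C1 + Integral(c/cos(c), c)


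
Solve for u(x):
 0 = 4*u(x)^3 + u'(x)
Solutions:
 u(x) = -sqrt(2)*sqrt(-1/(C1 - 4*x))/2
 u(x) = sqrt(2)*sqrt(-1/(C1 - 4*x))/2


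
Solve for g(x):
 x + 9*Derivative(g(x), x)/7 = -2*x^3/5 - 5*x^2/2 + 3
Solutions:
 g(x) = C1 - 7*x^4/90 - 35*x^3/54 - 7*x^2/18 + 7*x/3


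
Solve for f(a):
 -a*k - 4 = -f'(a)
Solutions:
 f(a) = C1 + a^2*k/2 + 4*a


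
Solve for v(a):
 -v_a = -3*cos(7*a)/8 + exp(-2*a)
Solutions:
 v(a) = C1 + 3*sin(7*a)/56 + exp(-2*a)/2


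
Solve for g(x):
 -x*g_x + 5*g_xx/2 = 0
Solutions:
 g(x) = C1 + C2*erfi(sqrt(5)*x/5)


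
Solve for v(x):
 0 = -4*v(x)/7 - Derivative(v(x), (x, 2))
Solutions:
 v(x) = C1*sin(2*sqrt(7)*x/7) + C2*cos(2*sqrt(7)*x/7)


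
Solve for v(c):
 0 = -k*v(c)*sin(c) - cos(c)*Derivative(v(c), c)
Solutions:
 v(c) = C1*exp(k*log(cos(c)))


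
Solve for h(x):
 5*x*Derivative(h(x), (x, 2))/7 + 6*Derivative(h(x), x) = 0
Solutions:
 h(x) = C1 + C2/x^(37/5)


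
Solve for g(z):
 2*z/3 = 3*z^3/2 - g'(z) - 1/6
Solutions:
 g(z) = C1 + 3*z^4/8 - z^2/3 - z/6


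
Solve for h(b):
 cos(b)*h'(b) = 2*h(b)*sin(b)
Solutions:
 h(b) = C1/cos(b)^2


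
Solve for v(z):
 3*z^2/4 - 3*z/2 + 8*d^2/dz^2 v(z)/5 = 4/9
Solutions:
 v(z) = C1 + C2*z - 5*z^4/128 + 5*z^3/32 + 5*z^2/36


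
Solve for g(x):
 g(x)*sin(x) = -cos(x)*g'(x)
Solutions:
 g(x) = C1*cos(x)


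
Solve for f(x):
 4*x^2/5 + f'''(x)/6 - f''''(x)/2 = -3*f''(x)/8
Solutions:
 f(x) = C1 + C2*x + C3*exp(x*(1 - 2*sqrt(7))/6) + C4*exp(x*(1 + 2*sqrt(7))/6) - 8*x^4/45 + 128*x^3/405 - 3968*x^2/1215


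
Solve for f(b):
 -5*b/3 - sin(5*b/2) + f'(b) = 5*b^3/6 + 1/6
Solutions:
 f(b) = C1 + 5*b^4/24 + 5*b^2/6 + b/6 - 2*cos(5*b/2)/5


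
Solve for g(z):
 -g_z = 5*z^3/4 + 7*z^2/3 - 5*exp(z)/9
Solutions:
 g(z) = C1 - 5*z^4/16 - 7*z^3/9 + 5*exp(z)/9


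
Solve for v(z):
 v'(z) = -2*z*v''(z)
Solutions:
 v(z) = C1 + C2*sqrt(z)


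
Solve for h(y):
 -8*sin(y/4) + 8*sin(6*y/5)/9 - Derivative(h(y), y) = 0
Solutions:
 h(y) = C1 + 32*cos(y/4) - 20*cos(6*y/5)/27


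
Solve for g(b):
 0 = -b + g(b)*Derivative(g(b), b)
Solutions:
 g(b) = -sqrt(C1 + b^2)
 g(b) = sqrt(C1 + b^2)


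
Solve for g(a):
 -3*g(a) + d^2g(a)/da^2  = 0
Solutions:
 g(a) = C1*exp(-sqrt(3)*a) + C2*exp(sqrt(3)*a)


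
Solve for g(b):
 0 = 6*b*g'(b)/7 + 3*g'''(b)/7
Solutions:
 g(b) = C1 + Integral(C2*airyai(-2^(1/3)*b) + C3*airybi(-2^(1/3)*b), b)


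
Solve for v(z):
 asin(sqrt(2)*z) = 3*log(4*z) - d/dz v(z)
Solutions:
 v(z) = C1 + 3*z*log(z) - z*asin(sqrt(2)*z) - 3*z + 6*z*log(2) - sqrt(2)*sqrt(1 - 2*z^2)/2


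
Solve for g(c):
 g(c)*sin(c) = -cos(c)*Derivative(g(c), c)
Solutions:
 g(c) = C1*cos(c)


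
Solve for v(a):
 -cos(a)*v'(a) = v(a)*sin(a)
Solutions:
 v(a) = C1*cos(a)


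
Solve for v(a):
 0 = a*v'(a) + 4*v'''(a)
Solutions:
 v(a) = C1 + Integral(C2*airyai(-2^(1/3)*a/2) + C3*airybi(-2^(1/3)*a/2), a)


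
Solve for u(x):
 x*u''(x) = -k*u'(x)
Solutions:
 u(x) = C1 + x^(1 - re(k))*(C2*sin(log(x)*Abs(im(k))) + C3*cos(log(x)*im(k)))


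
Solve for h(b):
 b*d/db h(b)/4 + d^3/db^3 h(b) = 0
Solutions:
 h(b) = C1 + Integral(C2*airyai(-2^(1/3)*b/2) + C3*airybi(-2^(1/3)*b/2), b)


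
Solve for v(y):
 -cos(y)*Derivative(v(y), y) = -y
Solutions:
 v(y) = C1 + Integral(y/cos(y), y)


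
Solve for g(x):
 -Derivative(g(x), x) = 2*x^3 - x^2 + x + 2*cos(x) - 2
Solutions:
 g(x) = C1 - x^4/2 + x^3/3 - x^2/2 + 2*x - 2*sin(x)


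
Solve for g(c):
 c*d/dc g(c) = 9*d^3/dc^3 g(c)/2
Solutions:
 g(c) = C1 + Integral(C2*airyai(6^(1/3)*c/3) + C3*airybi(6^(1/3)*c/3), c)


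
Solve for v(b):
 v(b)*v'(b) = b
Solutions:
 v(b) = -sqrt(C1 + b^2)
 v(b) = sqrt(C1 + b^2)


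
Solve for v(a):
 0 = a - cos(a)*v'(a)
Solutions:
 v(a) = C1 + Integral(a/cos(a), a)


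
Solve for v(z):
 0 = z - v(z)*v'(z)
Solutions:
 v(z) = -sqrt(C1 + z^2)
 v(z) = sqrt(C1 + z^2)


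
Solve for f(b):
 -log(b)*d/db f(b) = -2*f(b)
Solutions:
 f(b) = C1*exp(2*li(b))


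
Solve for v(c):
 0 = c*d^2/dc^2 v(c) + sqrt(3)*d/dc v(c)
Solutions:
 v(c) = C1 + C2*c^(1 - sqrt(3))


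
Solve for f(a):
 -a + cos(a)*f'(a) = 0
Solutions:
 f(a) = C1 + Integral(a/cos(a), a)


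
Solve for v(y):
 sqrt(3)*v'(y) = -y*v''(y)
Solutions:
 v(y) = C1 + C2*y^(1 - sqrt(3))


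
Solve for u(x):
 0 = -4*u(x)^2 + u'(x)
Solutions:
 u(x) = -1/(C1 + 4*x)


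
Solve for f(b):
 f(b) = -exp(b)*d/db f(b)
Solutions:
 f(b) = C1*exp(exp(-b))


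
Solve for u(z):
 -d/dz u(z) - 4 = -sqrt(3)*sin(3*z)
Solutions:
 u(z) = C1 - 4*z - sqrt(3)*cos(3*z)/3


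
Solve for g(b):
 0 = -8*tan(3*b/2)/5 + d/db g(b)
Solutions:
 g(b) = C1 - 16*log(cos(3*b/2))/15


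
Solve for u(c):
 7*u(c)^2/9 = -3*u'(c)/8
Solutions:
 u(c) = 27/(C1 + 56*c)


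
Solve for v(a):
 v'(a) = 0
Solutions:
 v(a) = C1


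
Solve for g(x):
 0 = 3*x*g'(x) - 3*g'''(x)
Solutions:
 g(x) = C1 + Integral(C2*airyai(x) + C3*airybi(x), x)


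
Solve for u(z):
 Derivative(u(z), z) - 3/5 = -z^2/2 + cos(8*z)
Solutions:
 u(z) = C1 - z^3/6 + 3*z/5 + sin(8*z)/8


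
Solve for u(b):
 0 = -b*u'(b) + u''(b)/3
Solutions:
 u(b) = C1 + C2*erfi(sqrt(6)*b/2)


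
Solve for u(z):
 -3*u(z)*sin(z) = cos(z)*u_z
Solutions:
 u(z) = C1*cos(z)^3


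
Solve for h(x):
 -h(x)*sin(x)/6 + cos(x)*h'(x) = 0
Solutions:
 h(x) = C1/cos(x)^(1/6)


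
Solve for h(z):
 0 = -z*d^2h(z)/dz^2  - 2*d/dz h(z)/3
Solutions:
 h(z) = C1 + C2*z^(1/3)


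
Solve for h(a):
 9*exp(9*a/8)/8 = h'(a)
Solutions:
 h(a) = C1 + exp(9*a/8)


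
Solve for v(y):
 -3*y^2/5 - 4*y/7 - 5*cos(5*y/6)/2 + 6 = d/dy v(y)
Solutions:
 v(y) = C1 - y^3/5 - 2*y^2/7 + 6*y - 3*sin(5*y/6)


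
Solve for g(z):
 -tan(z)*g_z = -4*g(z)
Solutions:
 g(z) = C1*sin(z)^4


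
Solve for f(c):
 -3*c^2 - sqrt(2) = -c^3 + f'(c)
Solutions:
 f(c) = C1 + c^4/4 - c^3 - sqrt(2)*c


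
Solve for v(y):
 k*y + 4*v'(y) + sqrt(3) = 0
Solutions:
 v(y) = C1 - k*y^2/8 - sqrt(3)*y/4


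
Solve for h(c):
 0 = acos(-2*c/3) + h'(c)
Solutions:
 h(c) = C1 - c*acos(-2*c/3) - sqrt(9 - 4*c^2)/2


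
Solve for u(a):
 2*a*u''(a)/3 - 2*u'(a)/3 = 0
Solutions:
 u(a) = C1 + C2*a^2


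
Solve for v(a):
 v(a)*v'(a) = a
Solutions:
 v(a) = -sqrt(C1 + a^2)
 v(a) = sqrt(C1 + a^2)


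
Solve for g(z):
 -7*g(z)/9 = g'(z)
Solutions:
 g(z) = C1*exp(-7*z/9)


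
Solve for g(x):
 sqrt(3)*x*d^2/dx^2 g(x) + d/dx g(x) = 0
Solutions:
 g(x) = C1 + C2*x^(1 - sqrt(3)/3)


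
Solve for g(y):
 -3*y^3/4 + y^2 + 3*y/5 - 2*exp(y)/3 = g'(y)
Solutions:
 g(y) = C1 - 3*y^4/16 + y^3/3 + 3*y^2/10 - 2*exp(y)/3


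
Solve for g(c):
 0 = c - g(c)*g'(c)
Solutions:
 g(c) = -sqrt(C1 + c^2)
 g(c) = sqrt(C1 + c^2)


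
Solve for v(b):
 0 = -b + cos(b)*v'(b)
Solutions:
 v(b) = C1 + Integral(b/cos(b), b)


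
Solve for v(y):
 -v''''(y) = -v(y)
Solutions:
 v(y) = C1*exp(-y) + C2*exp(y) + C3*sin(y) + C4*cos(y)


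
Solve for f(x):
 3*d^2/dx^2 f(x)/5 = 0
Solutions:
 f(x) = C1 + C2*x


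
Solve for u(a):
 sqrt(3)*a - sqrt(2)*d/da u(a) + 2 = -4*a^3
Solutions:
 u(a) = C1 + sqrt(2)*a^4/2 + sqrt(6)*a^2/4 + sqrt(2)*a


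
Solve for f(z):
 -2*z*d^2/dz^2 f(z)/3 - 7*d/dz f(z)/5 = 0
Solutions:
 f(z) = C1 + C2/z^(11/10)


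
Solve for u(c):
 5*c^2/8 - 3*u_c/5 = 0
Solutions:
 u(c) = C1 + 25*c^3/72


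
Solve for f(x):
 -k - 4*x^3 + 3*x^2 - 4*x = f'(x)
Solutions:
 f(x) = C1 - k*x - x^4 + x^3 - 2*x^2


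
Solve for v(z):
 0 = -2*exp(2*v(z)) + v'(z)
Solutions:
 v(z) = log(-sqrt(-1/(C1 + 2*z))) - log(2)/2
 v(z) = log(-1/(C1 + 2*z))/2 - log(2)/2


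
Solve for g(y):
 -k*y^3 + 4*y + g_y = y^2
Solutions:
 g(y) = C1 + k*y^4/4 + y^3/3 - 2*y^2


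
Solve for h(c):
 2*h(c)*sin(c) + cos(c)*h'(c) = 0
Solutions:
 h(c) = C1*cos(c)^2


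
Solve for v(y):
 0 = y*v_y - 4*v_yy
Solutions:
 v(y) = C1 + C2*erfi(sqrt(2)*y/4)


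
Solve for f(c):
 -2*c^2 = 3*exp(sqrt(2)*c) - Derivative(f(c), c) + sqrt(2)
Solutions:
 f(c) = C1 + 2*c^3/3 + sqrt(2)*c + 3*sqrt(2)*exp(sqrt(2)*c)/2


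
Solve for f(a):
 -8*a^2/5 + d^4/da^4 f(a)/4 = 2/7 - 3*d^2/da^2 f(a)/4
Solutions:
 f(a) = C1 + C2*a + C3*sin(sqrt(3)*a) + C4*cos(sqrt(3)*a) + 8*a^4/45 - 164*a^2/315


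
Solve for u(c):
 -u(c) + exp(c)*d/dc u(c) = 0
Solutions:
 u(c) = C1*exp(-exp(-c))


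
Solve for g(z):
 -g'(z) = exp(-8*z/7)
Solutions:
 g(z) = C1 + 7*exp(-8*z/7)/8


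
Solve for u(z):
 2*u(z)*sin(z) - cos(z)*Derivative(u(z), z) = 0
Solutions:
 u(z) = C1/cos(z)^2


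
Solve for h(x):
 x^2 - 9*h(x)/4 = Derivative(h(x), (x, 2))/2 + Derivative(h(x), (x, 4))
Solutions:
 h(x) = 4*x^2/9 + (C1*sin(sqrt(6)*x*cos(atan(sqrt(35))/2)/2) + C2*cos(sqrt(6)*x*cos(atan(sqrt(35))/2)/2))*exp(-sqrt(6)*x*sin(atan(sqrt(35))/2)/2) + (C3*sin(sqrt(6)*x*cos(atan(sqrt(35))/2)/2) + C4*cos(sqrt(6)*x*cos(atan(sqrt(35))/2)/2))*exp(sqrt(6)*x*sin(atan(sqrt(35))/2)/2) - 16/81


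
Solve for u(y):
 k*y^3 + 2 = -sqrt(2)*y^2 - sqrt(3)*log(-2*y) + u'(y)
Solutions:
 u(y) = C1 + k*y^4/4 + sqrt(2)*y^3/3 + sqrt(3)*y*log(-y) + y*(-sqrt(3) + sqrt(3)*log(2) + 2)


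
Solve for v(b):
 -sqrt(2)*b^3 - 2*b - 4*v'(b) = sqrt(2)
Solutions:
 v(b) = C1 - sqrt(2)*b^4/16 - b^2/4 - sqrt(2)*b/4


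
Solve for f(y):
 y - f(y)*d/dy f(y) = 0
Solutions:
 f(y) = -sqrt(C1 + y^2)
 f(y) = sqrt(C1 + y^2)


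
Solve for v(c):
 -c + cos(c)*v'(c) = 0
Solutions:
 v(c) = C1 + Integral(c/cos(c), c)


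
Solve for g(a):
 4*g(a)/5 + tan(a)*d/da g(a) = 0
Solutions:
 g(a) = C1/sin(a)^(4/5)


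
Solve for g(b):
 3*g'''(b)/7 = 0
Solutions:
 g(b) = C1 + C2*b + C3*b^2


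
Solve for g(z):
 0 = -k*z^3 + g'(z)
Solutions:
 g(z) = C1 + k*z^4/4


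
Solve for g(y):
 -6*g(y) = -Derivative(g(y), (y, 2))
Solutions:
 g(y) = C1*exp(-sqrt(6)*y) + C2*exp(sqrt(6)*y)


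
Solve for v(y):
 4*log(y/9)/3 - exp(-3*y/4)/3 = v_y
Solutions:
 v(y) = C1 + 4*y*log(y)/3 + 4*y*(-2*log(3) - 1)/3 + 4*exp(-3*y/4)/9


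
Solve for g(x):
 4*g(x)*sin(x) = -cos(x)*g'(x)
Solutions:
 g(x) = C1*cos(x)^4


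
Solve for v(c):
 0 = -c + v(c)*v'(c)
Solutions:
 v(c) = -sqrt(C1 + c^2)
 v(c) = sqrt(C1 + c^2)


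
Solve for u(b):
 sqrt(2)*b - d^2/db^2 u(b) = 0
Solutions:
 u(b) = C1 + C2*b + sqrt(2)*b^3/6


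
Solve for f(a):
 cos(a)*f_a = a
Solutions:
 f(a) = C1 + Integral(a/cos(a), a)


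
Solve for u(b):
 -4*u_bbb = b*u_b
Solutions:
 u(b) = C1 + Integral(C2*airyai(-2^(1/3)*b/2) + C3*airybi(-2^(1/3)*b/2), b)


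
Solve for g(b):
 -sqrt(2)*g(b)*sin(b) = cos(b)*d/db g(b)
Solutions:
 g(b) = C1*cos(b)^(sqrt(2))


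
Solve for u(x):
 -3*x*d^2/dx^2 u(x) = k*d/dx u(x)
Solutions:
 u(x) = C1 + x^(1 - re(k)/3)*(C2*sin(log(x)*Abs(im(k))/3) + C3*cos(log(x)*im(k)/3))


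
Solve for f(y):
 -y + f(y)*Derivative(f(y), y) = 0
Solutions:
 f(y) = -sqrt(C1 + y^2)
 f(y) = sqrt(C1 + y^2)


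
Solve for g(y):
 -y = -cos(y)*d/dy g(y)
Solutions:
 g(y) = C1 + Integral(y/cos(y), y)


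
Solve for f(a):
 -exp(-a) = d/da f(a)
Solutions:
 f(a) = C1 + exp(-a)


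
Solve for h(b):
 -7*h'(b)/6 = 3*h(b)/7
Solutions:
 h(b) = C1*exp(-18*b/49)


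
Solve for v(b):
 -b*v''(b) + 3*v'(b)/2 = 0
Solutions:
 v(b) = C1 + C2*b^(5/2)


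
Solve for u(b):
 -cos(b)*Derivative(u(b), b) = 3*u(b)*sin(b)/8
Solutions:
 u(b) = C1*cos(b)^(3/8)


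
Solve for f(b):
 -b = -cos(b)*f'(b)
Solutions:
 f(b) = C1 + Integral(b/cos(b), b)


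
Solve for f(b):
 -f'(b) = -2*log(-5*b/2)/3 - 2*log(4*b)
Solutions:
 f(b) = C1 + 8*b*log(b)/3 + 2*b*(-4 + log(5) + 5*log(2) + I*pi)/3


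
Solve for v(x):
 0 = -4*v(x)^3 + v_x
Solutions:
 v(x) = -sqrt(2)*sqrt(-1/(C1 + 4*x))/2
 v(x) = sqrt(2)*sqrt(-1/(C1 + 4*x))/2


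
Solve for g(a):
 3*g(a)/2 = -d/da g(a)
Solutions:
 g(a) = C1*exp(-3*a/2)


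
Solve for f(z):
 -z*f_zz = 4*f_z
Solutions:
 f(z) = C1 + C2/z^3


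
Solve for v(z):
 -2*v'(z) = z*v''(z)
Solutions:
 v(z) = C1 + C2/z


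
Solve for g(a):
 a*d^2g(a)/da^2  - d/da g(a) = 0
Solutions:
 g(a) = C1 + C2*a^2


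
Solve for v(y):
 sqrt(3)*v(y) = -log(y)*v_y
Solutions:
 v(y) = C1*exp(-sqrt(3)*li(y))


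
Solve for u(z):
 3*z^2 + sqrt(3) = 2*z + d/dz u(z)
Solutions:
 u(z) = C1 + z^3 - z^2 + sqrt(3)*z


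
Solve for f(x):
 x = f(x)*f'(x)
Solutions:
 f(x) = -sqrt(C1 + x^2)
 f(x) = sqrt(C1 + x^2)


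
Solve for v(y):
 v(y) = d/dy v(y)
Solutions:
 v(y) = C1*exp(y)


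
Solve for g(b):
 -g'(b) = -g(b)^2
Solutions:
 g(b) = -1/(C1 + b)


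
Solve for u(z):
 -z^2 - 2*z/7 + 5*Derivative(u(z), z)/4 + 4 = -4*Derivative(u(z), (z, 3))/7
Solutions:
 u(z) = C1 + C2*sin(sqrt(35)*z/4) + C3*cos(sqrt(35)*z/4) + 4*z^3/15 + 4*z^2/35 - 688*z/175


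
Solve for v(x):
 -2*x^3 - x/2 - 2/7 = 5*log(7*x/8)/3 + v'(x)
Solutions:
 v(x) = C1 - x^4/2 - x^2/4 - 5*x*log(x)/3 - 5*x*log(7)/3 + 29*x/21 + 5*x*log(2)


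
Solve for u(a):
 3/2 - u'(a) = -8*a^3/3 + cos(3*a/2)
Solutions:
 u(a) = C1 + 2*a^4/3 + 3*a/2 - 2*sin(3*a/2)/3


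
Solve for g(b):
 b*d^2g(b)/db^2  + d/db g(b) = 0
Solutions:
 g(b) = C1 + C2*log(b)


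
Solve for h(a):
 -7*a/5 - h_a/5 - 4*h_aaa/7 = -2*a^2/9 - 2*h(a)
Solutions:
 h(a) = C1*exp(105^(1/3)*a*(-(450 + sqrt(202605))^(1/3) + 105^(1/3)/(450 + sqrt(202605))^(1/3))/60)*sin(3^(1/6)*35^(1/3)*a*(3*35^(1/3)/(450 + sqrt(202605))^(1/3) + 3^(2/3)*(450 + sqrt(202605))^(1/3))/60) + C2*exp(105^(1/3)*a*(-(450 + sqrt(202605))^(1/3) + 105^(1/3)/(450 + sqrt(202605))^(1/3))/60)*cos(3^(1/6)*35^(1/3)*a*(3*35^(1/3)/(450 + sqrt(202605))^(1/3) + 3^(2/3)*(450 + sqrt(202605))^(1/3))/60) + C3*exp(-105^(1/3)*a*(-(450 + sqrt(202605))^(1/3) + 105^(1/3)/(450 + sqrt(202605))^(1/3))/30) - a^2/9 + 61*a/90 + 61/900


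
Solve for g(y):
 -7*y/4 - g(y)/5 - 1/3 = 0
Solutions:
 g(y) = -35*y/4 - 5/3


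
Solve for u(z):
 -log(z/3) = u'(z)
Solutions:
 u(z) = C1 - z*log(z) + z + z*log(3)


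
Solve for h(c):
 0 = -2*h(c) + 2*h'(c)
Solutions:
 h(c) = C1*exp(c)


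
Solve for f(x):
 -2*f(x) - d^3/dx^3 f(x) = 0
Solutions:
 f(x) = C3*exp(-2^(1/3)*x) + (C1*sin(2^(1/3)*sqrt(3)*x/2) + C2*cos(2^(1/3)*sqrt(3)*x/2))*exp(2^(1/3)*x/2)


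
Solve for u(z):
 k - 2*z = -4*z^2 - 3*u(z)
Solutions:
 u(z) = -k/3 - 4*z^2/3 + 2*z/3


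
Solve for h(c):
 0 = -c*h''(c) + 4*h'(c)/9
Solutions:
 h(c) = C1 + C2*c^(13/9)


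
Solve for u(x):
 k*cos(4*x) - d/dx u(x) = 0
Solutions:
 u(x) = C1 + k*sin(4*x)/4


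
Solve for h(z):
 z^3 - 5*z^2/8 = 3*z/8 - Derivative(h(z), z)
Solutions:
 h(z) = C1 - z^4/4 + 5*z^3/24 + 3*z^2/16


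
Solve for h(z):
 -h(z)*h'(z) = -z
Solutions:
 h(z) = -sqrt(C1 + z^2)
 h(z) = sqrt(C1 + z^2)


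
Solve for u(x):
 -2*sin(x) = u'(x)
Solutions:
 u(x) = C1 + 2*cos(x)


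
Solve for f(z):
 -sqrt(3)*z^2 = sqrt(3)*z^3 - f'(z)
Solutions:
 f(z) = C1 + sqrt(3)*z^4/4 + sqrt(3)*z^3/3


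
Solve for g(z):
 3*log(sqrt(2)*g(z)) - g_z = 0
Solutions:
 -2*Integral(1/(2*log(_y) + log(2)), (_y, g(z)))/3 = C1 - z


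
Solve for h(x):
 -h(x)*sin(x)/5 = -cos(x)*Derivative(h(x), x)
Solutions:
 h(x) = C1/cos(x)^(1/5)


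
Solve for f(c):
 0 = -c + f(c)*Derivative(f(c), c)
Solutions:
 f(c) = -sqrt(C1 + c^2)
 f(c) = sqrt(C1 + c^2)


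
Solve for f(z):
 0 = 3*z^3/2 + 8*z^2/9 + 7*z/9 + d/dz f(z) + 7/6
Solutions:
 f(z) = C1 - 3*z^4/8 - 8*z^3/27 - 7*z^2/18 - 7*z/6


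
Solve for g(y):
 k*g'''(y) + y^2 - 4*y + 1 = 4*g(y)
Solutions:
 g(y) = C1*exp(2^(2/3)*y*(1/k)^(1/3)) + C2*exp(2^(2/3)*y*(-1 + sqrt(3)*I)*(1/k)^(1/3)/2) + C3*exp(-2^(2/3)*y*(1 + sqrt(3)*I)*(1/k)^(1/3)/2) + y^2/4 - y + 1/4


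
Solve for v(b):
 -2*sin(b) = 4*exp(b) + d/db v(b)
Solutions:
 v(b) = C1 - 4*exp(b) + 2*cos(b)


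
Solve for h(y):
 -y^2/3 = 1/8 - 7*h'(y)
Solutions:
 h(y) = C1 + y^3/63 + y/56


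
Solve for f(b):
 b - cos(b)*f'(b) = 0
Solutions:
 f(b) = C1 + Integral(b/cos(b), b)


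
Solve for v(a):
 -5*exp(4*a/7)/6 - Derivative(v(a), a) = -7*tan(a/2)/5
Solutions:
 v(a) = C1 - 35*exp(4*a/7)/24 - 14*log(cos(a/2))/5


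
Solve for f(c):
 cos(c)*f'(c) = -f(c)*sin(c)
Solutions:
 f(c) = C1*cos(c)


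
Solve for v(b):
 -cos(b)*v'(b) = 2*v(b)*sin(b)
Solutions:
 v(b) = C1*cos(b)^2


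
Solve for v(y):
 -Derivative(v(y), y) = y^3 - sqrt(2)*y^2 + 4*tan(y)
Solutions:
 v(y) = C1 - y^4/4 + sqrt(2)*y^3/3 + 4*log(cos(y))


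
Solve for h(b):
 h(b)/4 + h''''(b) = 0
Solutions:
 h(b) = (C1*sin(b/2) + C2*cos(b/2))*exp(-b/2) + (C3*sin(b/2) + C4*cos(b/2))*exp(b/2)


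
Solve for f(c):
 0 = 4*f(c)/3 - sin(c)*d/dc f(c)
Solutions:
 f(c) = C1*(cos(c) - 1)^(2/3)/(cos(c) + 1)^(2/3)
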